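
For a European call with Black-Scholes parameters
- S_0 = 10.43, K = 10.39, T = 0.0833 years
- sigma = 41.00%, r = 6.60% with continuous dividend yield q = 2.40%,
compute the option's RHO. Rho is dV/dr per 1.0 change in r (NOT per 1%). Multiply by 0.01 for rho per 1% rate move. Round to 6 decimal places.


Answer: Rho = 0.431357

Derivation:
d1 = 0.1212038313; d2 = 0.0028706998
phi(d1) = 0.3960227113; exp(-qT) = 0.9980027971; exp(-rT) = 0.9945172852
N(d2) = 0.5011452420
Rho = K*T*exp(-rT)*N(d2) = 10.3900 * 0.0833 * 0.9945172852 * 0.5011452420 = 0.431357


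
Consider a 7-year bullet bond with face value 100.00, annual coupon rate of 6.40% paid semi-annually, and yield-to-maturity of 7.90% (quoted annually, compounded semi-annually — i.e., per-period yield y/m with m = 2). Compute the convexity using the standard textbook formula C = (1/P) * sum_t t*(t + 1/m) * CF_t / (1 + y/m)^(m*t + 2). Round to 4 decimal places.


Coupon per period c = face * coupon_rate / m = 3.200000
Periods per year m = 2; per-period yield y/m = 0.039500
Number of cashflows N = 14
Cashflows (t years, CF_t, discount factor 1/(1+y/m)^(m*t), PV):
  t = 0.5000: CF_t = 3.200000, DF = 0.962001, PV = 3.078403
  t = 1.0000: CF_t = 3.200000, DF = 0.925446, PV = 2.961427
  t = 1.5000: CF_t = 3.200000, DF = 0.890280, PV = 2.848895
  t = 2.0000: CF_t = 3.200000, DF = 0.856450, PV = 2.740640
  t = 2.5000: CF_t = 3.200000, DF = 0.823906, PV = 2.636498
  t = 3.0000: CF_t = 3.200000, DF = 0.792598, PV = 2.536314
  t = 3.5000: CF_t = 3.200000, DF = 0.762480, PV = 2.439936
  t = 4.0000: CF_t = 3.200000, DF = 0.733507, PV = 2.347221
  t = 4.5000: CF_t = 3.200000, DF = 0.705634, PV = 2.258029
  t = 5.0000: CF_t = 3.200000, DF = 0.678821, PV = 2.172226
  t = 5.5000: CF_t = 3.200000, DF = 0.653026, PV = 2.089684
  t = 6.0000: CF_t = 3.200000, DF = 0.628212, PV = 2.010278
  t = 6.5000: CF_t = 3.200000, DF = 0.604340, PV = 1.933889
  t = 7.0000: CF_t = 103.200000, DF = 0.581376, PV = 59.998002
Price P = sum_t PV_t = 92.051443
Convexity numerator sum_t t*(t + 1/m) * CF_t / (1+y/m)^(m*t + 2):
  t = 0.5000: term = 1.424448
  t = 1.0000: term = 4.110960
  t = 1.5000: term = 7.909495
  t = 2.0000: term = 12.681570
  t = 2.5000: term = 18.299524
  t = 3.0000: term = 24.645823
  t = 3.5000: term = 31.612407
  t = 4.0000: term = 39.100071
  t = 4.5000: term = 47.017882
  t = 5.0000: term = 55.282637
  t = 5.5000: term = 63.818340
  t = 6.0000: term = 72.555723
  t = 6.5000: term = 81.431788
  t = 7.0000: term = 2915.057341
Convexity = (1/P) * sum = 3374.948009 / 92.051443 = 36.663717

Answer: Convexity = 36.6637


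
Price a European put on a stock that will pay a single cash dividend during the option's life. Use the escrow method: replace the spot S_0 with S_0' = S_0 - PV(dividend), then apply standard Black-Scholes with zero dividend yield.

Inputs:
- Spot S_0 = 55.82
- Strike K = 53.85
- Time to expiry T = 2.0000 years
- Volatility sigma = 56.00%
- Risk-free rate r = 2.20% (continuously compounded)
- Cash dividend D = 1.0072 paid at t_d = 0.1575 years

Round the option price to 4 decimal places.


PV(D) = D * exp(-r * t_d) = 1.0072 * 0.99654100 = 1.00371609
S_0' = S_0 - PV(D) = 55.8200 - 1.00371609 = 54.81628391
d1 = (ln(S_0'/K) + (r + sigma^2/2)*T) / (sigma*sqrt(T)) = 0.47399501
d2 = d1 - sigma*sqrt(T) = -0.31796458
exp(-rT) = 0.95695396
N(-d1) = 0.31775173; N(-d2) = 0.62474410
P = K * exp(-rT) * N(-d2) - S_0' * N(-d1) = 53.8500 * 0.95695396 * 0.62474410 - 54.81628391 * 0.31775173 = 14.7763

Answer: Price = 14.7763


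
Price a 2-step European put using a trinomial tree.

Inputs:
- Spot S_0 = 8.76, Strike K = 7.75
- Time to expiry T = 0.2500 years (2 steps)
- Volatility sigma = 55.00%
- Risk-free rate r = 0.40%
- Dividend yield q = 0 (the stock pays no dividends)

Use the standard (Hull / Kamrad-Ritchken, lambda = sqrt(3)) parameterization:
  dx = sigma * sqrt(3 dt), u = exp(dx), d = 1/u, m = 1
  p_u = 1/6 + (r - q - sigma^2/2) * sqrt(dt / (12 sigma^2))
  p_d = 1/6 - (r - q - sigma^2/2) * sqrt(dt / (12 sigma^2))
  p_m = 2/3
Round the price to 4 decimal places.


Answer: Price = V(0,0) = 0.5097

Derivation:
dt = T/N = 0.125000; dx = sigma*sqrt(3*dt) = 0.336805
u = exp(dx) = 1.400466; d = 1/u = 0.714048
p_u = 0.139342, p_m = 0.666667, p_d = 0.193991
Discount per step: exp(-r*dt) = 0.999500
Stock lattice S(k, j) with j the centered position index:
  k=0: S(0,+0) = 8.7600
  k=1: S(1,-1) = 6.2551; S(1,+0) = 8.7600; S(1,+1) = 12.2681
  k=2: S(2,-2) = 4.4664; S(2,-1) = 6.2551; S(2,+0) = 8.7600; S(2,+1) = 12.2681; S(2,+2) = 17.1810
Terminal payoffs V(N, j) = max(K - S_T, 0):
  V(2,-2) = 3.283584; V(2,-1) = 1.494938; V(2,+0) = 0.000000; V(2,+1) = 0.000000; V(2,+2) = 0.000000
Backward induction: V(k, j) = exp(-r*dt) * [p_u * V(k+1, j+1) + p_m * V(k+1, j) + p_d * V(k+1, j-1)]
  V(1,-1) = exp(-r*dt) * [p_u*0.000000 + p_m*1.494938 + p_d*3.283584] = 1.632796
  V(1,+0) = exp(-r*dt) * [p_u*0.000000 + p_m*0.000000 + p_d*1.494938] = 0.289860
  V(1,+1) = exp(-r*dt) * [p_u*0.000000 + p_m*0.000000 + p_d*0.000000] = 0.000000
  V(0,+0) = exp(-r*dt) * [p_u*0.000000 + p_m*0.289860 + p_d*1.632796] = 0.509734


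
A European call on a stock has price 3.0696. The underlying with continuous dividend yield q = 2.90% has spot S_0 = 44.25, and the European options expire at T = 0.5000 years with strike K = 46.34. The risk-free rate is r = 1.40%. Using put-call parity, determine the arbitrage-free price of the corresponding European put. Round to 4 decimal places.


Put-call parity: C - P = S_0 * exp(-qT) - K * exp(-rT).
S_0 * exp(-qT) = 44.2500 * 0.98560462 = 43.61300438
K * exp(-rT) = 46.3400 * 0.99302444 = 46.01675269
P = C - S*exp(-qT) + K*exp(-rT)
P = 3.0696 - 43.61300438 + 46.01675269 = 5.4733

Answer: Put price = 5.4733


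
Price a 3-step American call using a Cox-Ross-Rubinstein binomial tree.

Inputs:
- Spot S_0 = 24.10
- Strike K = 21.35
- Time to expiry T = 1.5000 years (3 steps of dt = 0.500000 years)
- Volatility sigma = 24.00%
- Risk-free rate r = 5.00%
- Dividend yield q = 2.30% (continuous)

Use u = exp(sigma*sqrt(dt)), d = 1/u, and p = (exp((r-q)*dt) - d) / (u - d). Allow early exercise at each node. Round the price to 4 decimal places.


Answer: Price = V(0,0) = 4.6371

Derivation:
dt = T/N = 0.500000
u = exp(sigma*sqrt(dt)) = 1.184956; d = 1/u = 0.843913
p = (exp((r-q)*dt) - d) / (u - d) = 0.497528
Discount per step: exp(-r*dt) = 0.975310
Stock lattice S(k, i) with i counting down-moves:
  k=0: S(0,0) = 24.1000
  k=1: S(1,0) = 28.5574; S(1,1) = 20.3383
  k=2: S(2,0) = 33.8393; S(2,1) = 24.1000; S(2,2) = 17.1638
  k=3: S(3,0) = 40.0981; S(3,1) = 28.5574; S(3,2) = 20.3383; S(3,3) = 14.4847
Terminal payoffs V(N, i) = max(S_T - K, 0):
  V(3,0) = 18.748091; V(3,1) = 7.207439; V(3,2) = 0.000000; V(3,3) = 0.000000
Backward induction: V(k, i) = exp(-r*dt) * [p * V(k+1, i) + (1-p) * V(k+1, i+1)]; then take max(V_cont, immediate exercise) for American.
  V(2,0) = exp(-r*dt) * [p*18.748091 + (1-p)*7.207439] = 12.629519; exercise = 12.489308; V(2,0) = max -> 12.629519
  V(2,1) = exp(-r*dt) * [p*7.207439 + (1-p)*0.000000] = 3.497367; exercise = 2.750000; V(2,1) = max -> 3.497367
  V(2,2) = exp(-r*dt) * [p*0.000000 + (1-p)*0.000000] = 0.000000; exercise = 0.000000; V(2,2) = max -> 0.000000
  V(1,0) = exp(-r*dt) * [p*12.629519 + (1-p)*3.497367] = 7.842338; exercise = 7.207439; V(1,0) = max -> 7.842338
  V(1,1) = exp(-r*dt) * [p*3.497367 + (1-p)*0.000000] = 1.697076; exercise = 0.000000; V(1,1) = max -> 1.697076
  V(0,0) = exp(-r*dt) * [p*7.842338 + (1-p)*1.697076] = 4.637127; exercise = 2.750000; V(0,0) = max -> 4.637127


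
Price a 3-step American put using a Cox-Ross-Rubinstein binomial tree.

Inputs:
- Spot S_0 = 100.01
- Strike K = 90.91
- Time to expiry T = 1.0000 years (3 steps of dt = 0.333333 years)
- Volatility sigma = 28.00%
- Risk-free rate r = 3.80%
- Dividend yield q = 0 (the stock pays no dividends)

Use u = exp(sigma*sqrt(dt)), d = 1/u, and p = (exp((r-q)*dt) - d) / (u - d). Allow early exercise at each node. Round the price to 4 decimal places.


dt = T/N = 0.333333
u = exp(sigma*sqrt(dt)) = 1.175458; d = 1/u = 0.850732
p = (exp((r-q)*dt) - d) / (u - d) = 0.498929
Discount per step: exp(-r*dt) = 0.987413
Stock lattice S(k, i) with i counting down-moves:
  k=0: S(0,0) = 100.0100
  k=1: S(1,0) = 117.5576; S(1,1) = 85.0817
  k=2: S(2,0) = 138.1840; S(2,1) = 100.0100; S(2,2) = 72.3817
  k=3: S(3,0) = 162.4296; S(3,1) = 117.5576; S(3,2) = 85.0817; S(3,3) = 61.5775
Terminal payoffs V(N, i) = max(K - S_T, 0):
  V(3,0) = 0.000000; V(3,1) = 0.000000; V(3,2) = 5.828289; V(3,3) = 29.332536
Backward induction: V(k, i) = exp(-r*dt) * [p * V(k+1, i) + (1-p) * V(k+1, i+1)]; then take max(V_cont, immediate exercise) for American.
  V(2,0) = exp(-r*dt) * [p*0.000000 + (1-p)*0.000000] = 0.000000; exercise = 0.000000; V(2,0) = max -> 0.000000
  V(2,1) = exp(-r*dt) * [p*0.000000 + (1-p)*5.828289] = 2.883631; exercise = 0.000000; V(2,1) = max -> 2.883631
  V(2,2) = exp(-r*dt) * [p*5.828289 + (1-p)*29.332536] = 17.383998; exercise = 18.528262; V(2,2) = max -> 18.528262
  V(1,0) = exp(-r*dt) * [p*0.000000 + (1-p)*2.883631] = 1.426718; exercise = 0.000000; V(1,0) = max -> 1.426718
  V(1,1) = exp(-r*dt) * [p*2.883631 + (1-p)*18.528262] = 10.587744; exercise = 5.828289; V(1,1) = max -> 10.587744
  V(0,0) = exp(-r*dt) * [p*1.426718 + (1-p)*10.587744] = 5.941311; exercise = 0.000000; V(0,0) = max -> 5.941311

Answer: Price = V(0,0) = 5.9413


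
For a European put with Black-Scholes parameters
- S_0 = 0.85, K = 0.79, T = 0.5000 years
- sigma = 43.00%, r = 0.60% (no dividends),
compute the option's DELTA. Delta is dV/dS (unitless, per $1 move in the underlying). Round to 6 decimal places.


Answer: Delta = -0.343603

Derivation:
d1 = 0.4026509521; d2 = 0.0985950362
phi(d1) = 0.3678785480; exp(-qT) = 1.0000000000; exp(-rT) = 0.9970044955
N(-d1) = 0.3436025105
Delta = -exp(-qT) * N(-d1) = -1.0000000000 * 0.3436025105 = -0.343603


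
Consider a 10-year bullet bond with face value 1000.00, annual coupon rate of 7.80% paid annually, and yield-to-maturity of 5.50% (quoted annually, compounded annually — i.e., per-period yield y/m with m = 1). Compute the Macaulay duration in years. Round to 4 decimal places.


Answer: Macaulay duration = 7.5249 years

Derivation:
Coupon per period c = face * coupon_rate / m = 78.000000
Periods per year m = 1; per-period yield y/m = 0.055000
Number of cashflows N = 10
Cashflows (t years, CF_t, discount factor 1/(1+y/m)^(m*t), PV):
  t = 1.0000: CF_t = 78.000000, DF = 0.947867, PV = 73.933649
  t = 2.0000: CF_t = 78.000000, DF = 0.898452, PV = 70.079288
  t = 3.0000: CF_t = 78.000000, DF = 0.851614, PV = 66.425866
  t = 4.0000: CF_t = 78.000000, DF = 0.807217, PV = 62.962906
  t = 5.0000: CF_t = 78.000000, DF = 0.765134, PV = 59.680480
  t = 6.0000: CF_t = 78.000000, DF = 0.725246, PV = 56.569175
  t = 7.0000: CF_t = 78.000000, DF = 0.687437, PV = 53.620071
  t = 8.0000: CF_t = 78.000000, DF = 0.651599, PV = 50.824712
  t = 9.0000: CF_t = 78.000000, DF = 0.617629, PV = 48.175082
  t = 10.0000: CF_t = 1078.000000, DF = 0.585431, PV = 631.094165
Price P = sum_t PV_t = 1173.365394
Macaulay numerator sum_t t * PV_t:
  t * PV_t at t = 1.0000: 73.933649
  t * PV_t at t = 2.0000: 140.158577
  t * PV_t at t = 3.0000: 199.277597
  t * PV_t at t = 4.0000: 251.851624
  t * PV_t at t = 5.0000: 298.402398
  t * PV_t at t = 6.0000: 339.415050
  t * PV_t at t = 7.0000: 375.340497
  t * PV_t at t = 8.0000: 406.597695
  t * PV_t at t = 9.0000: 433.575741
  t * PV_t at t = 10.0000: 6310.941646
Macaulay duration D = (sum_t t * PV_t) / P = 8829.494476 / 1173.365394 = 7.524932


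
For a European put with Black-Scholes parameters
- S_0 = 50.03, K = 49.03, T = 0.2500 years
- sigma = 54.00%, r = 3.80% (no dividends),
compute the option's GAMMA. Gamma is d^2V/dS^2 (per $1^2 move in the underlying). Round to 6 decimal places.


d1 = 0.2449647031; d2 = -0.0250352969
phi(d1) = 0.3871502625; exp(-qT) = 1.0000000000; exp(-rT) = 0.9905449824
Gamma = exp(-qT) * phi(d1) / (S * sigma * sqrt(T)) = 1.0000000000 * 0.3871502625 / (50.0300 * 0.5400 * 0.5000000000) = 0.028661

Answer: Gamma = 0.028661


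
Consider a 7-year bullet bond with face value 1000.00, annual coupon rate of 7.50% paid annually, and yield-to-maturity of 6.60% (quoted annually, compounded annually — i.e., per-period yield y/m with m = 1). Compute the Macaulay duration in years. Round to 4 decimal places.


Answer: Macaulay duration = 5.7284 years

Derivation:
Coupon per period c = face * coupon_rate / m = 75.000000
Periods per year m = 1; per-period yield y/m = 0.066000
Number of cashflows N = 7
Cashflows (t years, CF_t, discount factor 1/(1+y/m)^(m*t), PV):
  t = 1.0000: CF_t = 75.000000, DF = 0.938086, PV = 70.356473
  t = 2.0000: CF_t = 75.000000, DF = 0.880006, PV = 66.000444
  t = 3.0000: CF_t = 75.000000, DF = 0.825521, PV = 61.914112
  t = 4.0000: CF_t = 75.000000, DF = 0.774410, PV = 58.080781
  t = 5.0000: CF_t = 75.000000, DF = 0.726464, PV = 54.484785
  t = 6.0000: CF_t = 75.000000, DF = 0.681486, PV = 51.111430
  t = 7.0000: CF_t = 1075.000000, DF = 0.639292, PV = 687.239371
Price P = sum_t PV_t = 1049.187395
Macaulay numerator sum_t t * PV_t:
  t * PV_t at t = 1.0000: 70.356473
  t * PV_t at t = 2.0000: 132.000887
  t * PV_t at t = 3.0000: 185.742336
  t * PV_t at t = 4.0000: 232.323122
  t * PV_t at t = 5.0000: 272.423924
  t * PV_t at t = 6.0000: 306.668582
  t * PV_t at t = 7.0000: 4810.675594
Macaulay duration D = (sum_t t * PV_t) / P = 6010.190919 / 1049.187395 = 5.728425


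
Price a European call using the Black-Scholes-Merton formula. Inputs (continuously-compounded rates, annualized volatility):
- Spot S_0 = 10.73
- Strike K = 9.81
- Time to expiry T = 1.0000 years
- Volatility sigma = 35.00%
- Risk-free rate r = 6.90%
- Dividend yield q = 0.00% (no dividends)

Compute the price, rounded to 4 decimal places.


d1 = (ln(S/K) + (r - q + 0.5*sigma^2) * T) / (sigma * sqrt(T)) = 0.62826081
d2 = d1 - sigma * sqrt(T) = 0.27826081
exp(-rT) = 0.93332668; exp(-qT) = 1.00000000
C = S_0 * exp(-qT) * N(d1) - K * exp(-rT) * N(d2)
N(d1) = 0.73508345; N(d2) = 0.60959392
C = 10.7300 * 1.00000000 * 0.73508345 - 9.8100 * 0.93332668 * 0.60959392 = 2.3060

Answer: Price = 2.3060


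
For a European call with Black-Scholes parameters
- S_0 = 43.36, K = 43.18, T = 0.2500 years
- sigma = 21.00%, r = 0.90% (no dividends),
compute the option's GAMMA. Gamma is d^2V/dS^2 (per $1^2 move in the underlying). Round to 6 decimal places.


d1 = 0.1135469719; d2 = 0.0085469719
phi(d1) = 0.3963787876; exp(-qT) = 1.0000000000; exp(-rT) = 0.9977525294
Gamma = exp(-qT) * phi(d1) / (S * sigma * sqrt(T)) = 1.0000000000 * 0.3963787876 / (43.3600 * 0.2100 * 0.5000000000) = 0.087063

Answer: Gamma = 0.087063


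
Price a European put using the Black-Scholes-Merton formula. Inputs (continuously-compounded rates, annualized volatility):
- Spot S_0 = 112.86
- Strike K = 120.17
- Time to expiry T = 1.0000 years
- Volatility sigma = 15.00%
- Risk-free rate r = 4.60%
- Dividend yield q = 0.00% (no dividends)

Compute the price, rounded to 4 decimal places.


d1 = (ln(S/K) + (r - q + 0.5*sigma^2) * T) / (sigma * sqrt(T)) = -0.03672863
d2 = d1 - sigma * sqrt(T) = -0.18672863
exp(-rT) = 0.95504196; exp(-qT) = 1.00000000
P = K * exp(-rT) * N(-d2) - S_0 * exp(-qT) * N(-d1)
N(-d1) = 0.51464931; N(-d2) = 0.57406330
P = 120.1700 * 0.95504196 * 0.57406330 - 112.8600 * 1.00000000 * 0.51464931 = 7.8004

Answer: Price = 7.8004


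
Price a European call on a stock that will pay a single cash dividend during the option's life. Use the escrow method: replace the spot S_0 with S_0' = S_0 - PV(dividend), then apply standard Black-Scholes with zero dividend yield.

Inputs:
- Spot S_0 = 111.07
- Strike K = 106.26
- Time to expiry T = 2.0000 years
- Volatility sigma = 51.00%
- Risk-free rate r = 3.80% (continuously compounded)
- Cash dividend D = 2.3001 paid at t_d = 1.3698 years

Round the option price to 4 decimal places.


PV(D) = D * exp(-r * t_d) = 2.3001 * 0.94927912 = 2.18343691
S_0' = S_0 - PV(D) = 111.0700 - 2.18343691 = 108.88656309
d1 = (ln(S_0'/K) + (r + sigma^2/2)*T) / (sigma*sqrt(T)) = 0.49985200
d2 = d1 - sigma*sqrt(T) = -0.22139692
exp(-rT) = 0.92681621
N(d1) = 0.69141035; N(d2) = 0.41239170
C = S_0' * N(d1) - K * exp(-rT) * N(d2) = 108.88656309 * 0.69141035 - 106.2600 * 0.92681621 * 0.41239170 = 34.6715

Answer: Price = 34.6715


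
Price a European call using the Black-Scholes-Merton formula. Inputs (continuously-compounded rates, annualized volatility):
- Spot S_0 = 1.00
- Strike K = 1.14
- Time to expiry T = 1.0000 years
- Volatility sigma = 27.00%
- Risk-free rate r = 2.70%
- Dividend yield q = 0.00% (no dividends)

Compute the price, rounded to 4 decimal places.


Answer: Price = 0.0667

Derivation:
d1 = (ln(S/K) + (r - q + 0.5*sigma^2) * T) / (sigma * sqrt(T)) = -0.25028986
d2 = d1 - sigma * sqrt(T) = -0.52028986
exp(-rT) = 0.97336124; exp(-qT) = 1.00000000
C = S_0 * exp(-qT) * N(d1) - K * exp(-rT) * N(d2)
N(d1) = 0.40118160; N(d2) = 0.30143078
C = 1.0000 * 1.00000000 * 0.40118160 - 1.1400 * 0.97336124 * 0.30143078 = 0.0667


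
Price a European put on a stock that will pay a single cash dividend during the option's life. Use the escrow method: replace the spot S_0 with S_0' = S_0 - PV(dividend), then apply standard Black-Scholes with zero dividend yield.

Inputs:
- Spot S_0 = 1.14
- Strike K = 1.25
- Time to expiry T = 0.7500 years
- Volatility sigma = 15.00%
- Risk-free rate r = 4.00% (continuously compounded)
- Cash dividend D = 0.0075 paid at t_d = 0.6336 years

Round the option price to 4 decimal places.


Answer: Price = 0.1092

Derivation:
PV(D) = D * exp(-r * t_d) = 0.0075 * 0.97497446 = 0.00731231
S_0' = S_0 - PV(D) = 1.1400 - 0.00731231 = 1.13268769
d1 = (ln(S_0'/K) + (r + sigma^2/2)*T) / (sigma*sqrt(T)) = -0.46274820
d2 = d1 - sigma*sqrt(T) = -0.59265201
exp(-rT) = 0.97044553
N(-d1) = 0.67822757; N(-d2) = 0.72329297
P = K * exp(-rT) * N(-d2) - S_0' * N(-d1) = 1.2500 * 0.97044553 * 0.72329297 - 1.13268769 * 0.67822757 = 0.1092


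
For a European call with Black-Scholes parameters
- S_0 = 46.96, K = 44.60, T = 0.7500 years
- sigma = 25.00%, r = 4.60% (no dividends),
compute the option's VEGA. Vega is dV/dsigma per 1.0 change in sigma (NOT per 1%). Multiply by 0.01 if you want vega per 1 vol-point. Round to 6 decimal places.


Answer: Vega = 14.276589

Derivation:
d1 = 0.5057579882; d2 = 0.2892516373
phi(d1) = 0.3510473710; exp(-qT) = 1.0000000000; exp(-rT) = 0.9660883397
Vega = S * exp(-qT) * phi(d1) * sqrt(T) = 46.9600 * 1.0000000000 * 0.3510473710 * 0.8660254038 = 14.276589


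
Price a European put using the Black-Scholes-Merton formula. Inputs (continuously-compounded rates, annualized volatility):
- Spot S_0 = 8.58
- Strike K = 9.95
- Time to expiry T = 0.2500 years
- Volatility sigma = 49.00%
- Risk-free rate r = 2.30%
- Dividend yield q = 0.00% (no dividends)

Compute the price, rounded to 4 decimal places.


d1 = (ln(S/K) + (r - q + 0.5*sigma^2) * T) / (sigma * sqrt(T)) = -0.45867811
d2 = d1 - sigma * sqrt(T) = -0.70367811
exp(-rT) = 0.99426650; exp(-qT) = 1.00000000
P = K * exp(-rT) * N(-d2) - S_0 * exp(-qT) * N(-d1)
N(-d1) = 0.67676733; N(-d2) = 0.75918337
P = 9.9500 * 0.99426650 * 0.75918337 - 8.5800 * 1.00000000 * 0.67676733 = 1.7039

Answer: Price = 1.7039


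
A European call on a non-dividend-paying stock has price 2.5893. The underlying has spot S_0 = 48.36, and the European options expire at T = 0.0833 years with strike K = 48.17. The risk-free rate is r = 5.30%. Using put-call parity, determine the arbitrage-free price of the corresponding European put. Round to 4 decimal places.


Answer: Put price = 2.1871

Derivation:
Put-call parity: C - P = S_0 * exp(-qT) - K * exp(-rT).
S_0 * exp(-qT) = 48.3600 * 1.00000000 = 48.36000000
K * exp(-rT) = 48.1700 * 0.99559483 = 47.95780303
P = C - S*exp(-qT) + K*exp(-rT)
P = 2.5893 - 48.36000000 + 47.95780303 = 2.1871


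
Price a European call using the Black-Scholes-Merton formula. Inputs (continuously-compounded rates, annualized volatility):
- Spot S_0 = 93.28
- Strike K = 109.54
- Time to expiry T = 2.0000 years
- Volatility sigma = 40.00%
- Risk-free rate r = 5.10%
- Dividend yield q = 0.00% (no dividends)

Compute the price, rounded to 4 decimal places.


Answer: Price = 18.6945

Derivation:
d1 = (ln(S/K) + (r - q + 0.5*sigma^2) * T) / (sigma * sqrt(T)) = 0.17910298
d2 = d1 - sigma * sqrt(T) = -0.38658245
exp(-rT) = 0.90302955; exp(-qT) = 1.00000000
C = S_0 * exp(-qT) * N(d1) - K * exp(-rT) * N(d2)
N(d1) = 0.57107158; N(d2) = 0.34953268
C = 93.2800 * 1.00000000 * 0.57107158 - 109.5400 * 0.90302955 * 0.34953268 = 18.6945


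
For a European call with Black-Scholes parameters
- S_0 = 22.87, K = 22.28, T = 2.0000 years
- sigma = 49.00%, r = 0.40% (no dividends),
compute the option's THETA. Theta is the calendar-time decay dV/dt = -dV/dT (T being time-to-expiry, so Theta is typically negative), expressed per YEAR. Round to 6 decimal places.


d1 = 0.3957439889; d2 = -0.2972206567
phi(d1) = 0.3688942780; exp(-qT) = 1.0000000000; exp(-rT) = 0.9920319148
Theta = -S*exp(-qT)*phi(d1)*sigma/(2*sqrt(T)) - r*K*exp(-rT)*N(d2) + q*S*exp(-qT)*N(d1)
N(d1) = 0.6538530496; N(d2) = 0.3831490262; sqrt(T) = 1.4142135624
Term 1 = -22.8700 * 1.0000000000 * 0.3688942780 * 0.4900 / (2 * 1.4142135624) = -1.4615684849
Term 2 = -0.0040 * 22.2800 * 0.9920319148 * 0.3831490262 = -0.0338741611
Term 3 = 0 (no dividend yield, q = 0)
Theta = -1.4615684849 + (-0.0338741611) + (0.0000000000) = -1.495443

Answer: Theta = -1.495443


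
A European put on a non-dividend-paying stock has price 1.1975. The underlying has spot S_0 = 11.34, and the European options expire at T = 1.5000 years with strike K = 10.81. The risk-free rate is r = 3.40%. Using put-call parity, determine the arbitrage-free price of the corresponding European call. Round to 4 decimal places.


Answer: Call price = 2.2650

Derivation:
Put-call parity: C - P = S_0 * exp(-qT) - K * exp(-rT).
S_0 * exp(-qT) = 11.3400 * 1.00000000 = 11.34000000
K * exp(-rT) = 10.8100 * 0.95027867 = 10.27251243
C = P + S*exp(-qT) - K*exp(-rT)
C = 1.1975 + 11.34000000 - 10.27251243 = 2.2650


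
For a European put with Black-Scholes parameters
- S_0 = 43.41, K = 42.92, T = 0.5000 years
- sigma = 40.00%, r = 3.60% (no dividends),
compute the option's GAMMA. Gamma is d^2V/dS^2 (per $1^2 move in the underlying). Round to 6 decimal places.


d1 = 0.2451960347; d2 = -0.0376466778
phi(d1) = 0.3871283137; exp(-qT) = 1.0000000000; exp(-rT) = 0.9821610324
Gamma = exp(-qT) * phi(d1) / (S * sigma * sqrt(T)) = 1.0000000000 * 0.3871283137 / (43.4100 * 0.4000 * 0.7071067812) = 0.031530

Answer: Gamma = 0.031530


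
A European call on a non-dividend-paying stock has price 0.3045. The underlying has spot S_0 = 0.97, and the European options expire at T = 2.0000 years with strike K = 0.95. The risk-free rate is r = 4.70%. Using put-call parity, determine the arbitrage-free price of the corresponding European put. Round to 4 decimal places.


Put-call parity: C - P = S_0 * exp(-qT) - K * exp(-rT).
S_0 * exp(-qT) = 0.9700 * 1.00000000 = 0.97000000
K * exp(-rT) = 0.9500 * 0.91028276 = 0.86476862
P = C - S*exp(-qT) + K*exp(-rT)
P = 0.3045 - 0.97000000 + 0.86476862 = 0.1993

Answer: Put price = 0.1993


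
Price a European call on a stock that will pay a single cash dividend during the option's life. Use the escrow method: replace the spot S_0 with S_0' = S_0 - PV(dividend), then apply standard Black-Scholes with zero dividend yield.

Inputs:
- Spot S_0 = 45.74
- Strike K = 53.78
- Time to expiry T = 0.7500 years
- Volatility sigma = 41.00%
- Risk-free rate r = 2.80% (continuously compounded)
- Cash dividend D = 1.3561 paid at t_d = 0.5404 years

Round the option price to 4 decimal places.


Answer: Price = 3.4737

Derivation:
PV(D) = D * exp(-r * t_d) = 1.3561 * 0.98498270 = 1.33573504
S_0' = S_0 - PV(D) = 45.7400 - 1.33573504 = 44.40426496
d1 = (ln(S_0'/K) + (r + sigma^2/2)*T) / (sigma*sqrt(T)) = -0.30283748
d2 = d1 - sigma*sqrt(T) = -0.65790789
exp(-rT) = 0.97921896
N(d1) = 0.38100686; N(d2) = 0.25529866
C = S_0' * N(d1) - K * exp(-rT) * N(d2) = 44.40426496 * 0.38100686 - 53.7800 * 0.97921896 * 0.25529866 = 3.4737


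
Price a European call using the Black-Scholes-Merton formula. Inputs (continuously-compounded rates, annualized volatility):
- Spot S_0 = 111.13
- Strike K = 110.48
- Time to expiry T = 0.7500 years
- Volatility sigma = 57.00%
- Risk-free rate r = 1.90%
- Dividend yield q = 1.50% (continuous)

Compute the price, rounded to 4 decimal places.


d1 = (ln(S/K) + (r - q + 0.5*sigma^2) * T) / (sigma * sqrt(T)) = 0.26477826
d2 = d1 - sigma * sqrt(T) = -0.22885622
exp(-rT) = 0.98585105; exp(-qT) = 0.98881304
C = S_0 * exp(-qT) * N(d1) - K * exp(-rT) * N(d2)
N(d1) = 0.60440986; N(d2) = 0.40949033
C = 111.1300 * 0.98881304 * 0.60440986 - 110.4800 * 0.98585105 * 0.40949033 = 21.8163

Answer: Price = 21.8163


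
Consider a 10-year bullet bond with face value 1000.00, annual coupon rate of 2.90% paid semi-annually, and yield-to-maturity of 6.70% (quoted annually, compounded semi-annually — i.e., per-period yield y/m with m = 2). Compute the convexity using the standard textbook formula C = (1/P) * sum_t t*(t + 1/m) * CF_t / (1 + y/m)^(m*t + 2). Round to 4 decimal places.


Coupon per period c = face * coupon_rate / m = 14.500000
Periods per year m = 2; per-period yield y/m = 0.033500
Number of cashflows N = 20
Cashflows (t years, CF_t, discount factor 1/(1+y/m)^(m*t), PV):
  t = 0.5000: CF_t = 14.500000, DF = 0.967586, PV = 14.029995
  t = 1.0000: CF_t = 14.500000, DF = 0.936222, PV = 13.575225
  t = 1.5000: CF_t = 14.500000, DF = 0.905876, PV = 13.135196
  t = 2.0000: CF_t = 14.500000, DF = 0.876512, PV = 12.709430
  t = 2.5000: CF_t = 14.500000, DF = 0.848101, PV = 12.297465
  t = 3.0000: CF_t = 14.500000, DF = 0.820611, PV = 11.898853
  t = 3.5000: CF_t = 14.500000, DF = 0.794011, PV = 11.513163
  t = 4.0000: CF_t = 14.500000, DF = 0.768274, PV = 11.139973
  t = 4.5000: CF_t = 14.500000, DF = 0.743371, PV = 10.778881
  t = 5.0000: CF_t = 14.500000, DF = 0.719275, PV = 10.429493
  t = 5.5000: CF_t = 14.500000, DF = 0.695961, PV = 10.091430
  t = 6.0000: CF_t = 14.500000, DF = 0.673402, PV = 9.764325
  t = 6.5000: CF_t = 14.500000, DF = 0.651574, PV = 9.447823
  t = 7.0000: CF_t = 14.500000, DF = 0.630454, PV = 9.141580
  t = 7.5000: CF_t = 14.500000, DF = 0.610018, PV = 8.845264
  t = 8.0000: CF_t = 14.500000, DF = 0.590245, PV = 8.558552
  t = 8.5000: CF_t = 14.500000, DF = 0.571113, PV = 8.281134
  t = 9.0000: CF_t = 14.500000, DF = 0.552601, PV = 8.012709
  t = 9.5000: CF_t = 14.500000, DF = 0.534689, PV = 7.752984
  t = 10.0000: CF_t = 1014.500000, DF = 0.517357, PV = 524.858738
Price P = sum_t PV_t = 726.262214
Convexity numerator sum_t t*(t + 1/m) * CF_t / (1+y/m)^(m*t + 2):
  t = 0.5000: term = 6.567598
  t = 1.0000: term = 19.064145
  t = 1.5000: term = 36.892395
  t = 2.0000: term = 59.494267
  t = 2.5000: term = 86.348719
  t = 3.0000: term = 116.969721
  t = 3.5000: term = 150.904333
  t = 4.0000: term = 187.730872
  t = 4.5000: term = 227.057175
  t = 5.0000: term = 268.518940
  t = 5.5000: term = 311.778160
  t = 6.0000: term = 356.521624
  t = 6.5000: term = 402.459501
  t = 7.0000: term = 449.323994
  t = 7.5000: term = 496.868056
  t = 8.0000: term = 544.864180
  t = 8.5000: term = 593.103244
  t = 9.0000: term = 641.393416
  t = 9.5000: term = 689.559121
  t = 10.0000: term = 51595.374519
Convexity = (1/P) * sum = 57240.793979 / 726.262214 = 78.815603

Answer: Convexity = 78.8156


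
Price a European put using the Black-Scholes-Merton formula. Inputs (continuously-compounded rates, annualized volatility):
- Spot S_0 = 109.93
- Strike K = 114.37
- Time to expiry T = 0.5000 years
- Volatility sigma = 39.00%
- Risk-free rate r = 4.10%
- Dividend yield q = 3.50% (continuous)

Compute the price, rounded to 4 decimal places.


Answer: Price = 14.1862

Derivation:
d1 = (ln(S/K) + (r - q + 0.5*sigma^2) * T) / (sigma * sqrt(T)) = 0.00518542
d2 = d1 - sigma * sqrt(T) = -0.27058622
exp(-rT) = 0.97970870; exp(-qT) = 0.98265224
P = K * exp(-rT) * N(-d2) - S_0 * exp(-qT) * N(-d1)
N(-d1) = 0.49793132; N(-d2) = 0.60664535
P = 114.3700 * 0.97970870 * 0.60664535 - 109.9300 * 0.98265224 * 0.49793132 = 14.1862


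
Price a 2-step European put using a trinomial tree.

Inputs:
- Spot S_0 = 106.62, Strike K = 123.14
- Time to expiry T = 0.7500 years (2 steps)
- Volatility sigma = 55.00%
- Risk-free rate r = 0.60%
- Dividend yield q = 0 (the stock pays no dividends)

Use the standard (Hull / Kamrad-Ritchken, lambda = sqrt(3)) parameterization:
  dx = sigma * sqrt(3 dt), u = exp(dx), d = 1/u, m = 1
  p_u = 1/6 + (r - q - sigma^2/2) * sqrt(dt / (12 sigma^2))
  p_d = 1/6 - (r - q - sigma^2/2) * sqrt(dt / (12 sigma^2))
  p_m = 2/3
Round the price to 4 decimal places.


dt = T/N = 0.375000; dx = sigma*sqrt(3*dt) = 0.583363
u = exp(dx) = 1.792055; d = 1/u = 0.558019
p_u = 0.119982, p_m = 0.666667, p_d = 0.213352
Discount per step: exp(-r*dt) = 0.997753
Stock lattice S(k, j) with j the centered position index:
  k=0: S(0,+0) = 106.6200
  k=1: S(1,-1) = 59.4959; S(1,+0) = 106.6200; S(1,+1) = 191.0689
  k=2: S(2,-2) = 33.1998; S(2,-1) = 59.4959; S(2,+0) = 106.6200; S(2,+1) = 191.0689; S(2,+2) = 342.4060
Terminal payoffs V(N, j) = max(K - S_T, 0):
  V(2,-2) = 89.940164; V(2,-1) = 63.644063; V(2,+0) = 16.520000; V(2,+1) = 0.000000; V(2,+2) = 0.000000
Backward induction: V(k, j) = exp(-r*dt) * [p_u * V(k+1, j+1) + p_m * V(k+1, j) + p_d * V(k+1, j-1)]
  V(1,-1) = exp(-r*dt) * [p_u*16.520000 + p_m*63.644063 + p_d*89.940164] = 63.457425
  V(1,+0) = exp(-r*dt) * [p_u*0.000000 + p_m*16.520000 + p_d*63.644063] = 24.536638
  V(1,+1) = exp(-r*dt) * [p_u*0.000000 + p_m*0.000000 + p_d*16.520000] = 3.516650
  V(0,+0) = exp(-r*dt) * [p_u*3.516650 + p_m*24.536638 + p_d*63.457425] = 30.250307

Answer: Price = V(0,0) = 30.2503


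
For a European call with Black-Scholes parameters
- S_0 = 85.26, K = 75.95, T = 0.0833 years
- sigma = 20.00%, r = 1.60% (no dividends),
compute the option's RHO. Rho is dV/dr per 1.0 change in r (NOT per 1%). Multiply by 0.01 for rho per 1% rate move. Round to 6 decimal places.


Answer: Rho = 6.173580

Derivation:
d1 = 2.0551253120; d2 = 1.9974018333
phi(d1) = 0.0482814159; exp(-qT) = 1.0000000000; exp(-rT) = 0.9986680878
N(d2) = 0.9771092256
Rho = K*T*exp(-rT)*N(d2) = 75.9500 * 0.0833 * 0.9986680878 * 0.9771092256 = 6.173580


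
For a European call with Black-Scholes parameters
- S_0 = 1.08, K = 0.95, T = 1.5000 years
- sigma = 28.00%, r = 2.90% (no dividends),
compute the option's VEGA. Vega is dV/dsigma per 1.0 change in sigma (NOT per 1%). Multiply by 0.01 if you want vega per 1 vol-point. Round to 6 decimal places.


Answer: Vega = 0.420948

Derivation:
d1 = 0.6723100953; d2 = 0.3293815313
phi(d1) = 0.3182433411; exp(-qT) = 1.0000000000; exp(-rT) = 0.9574325541
Vega = S * exp(-qT) * phi(d1) * sqrt(T) = 1.0800 * 1.0000000000 * 0.3182433411 * 1.2247448714 = 0.420948


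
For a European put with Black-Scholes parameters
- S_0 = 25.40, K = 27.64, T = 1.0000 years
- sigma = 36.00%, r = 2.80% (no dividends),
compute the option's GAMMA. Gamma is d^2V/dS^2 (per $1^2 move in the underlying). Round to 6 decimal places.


Answer: Gamma = 0.043617

Derivation:
d1 = 0.0230143753; d2 = -0.3369856247
phi(d1) = 0.3988366422; exp(-qT) = 1.0000000000; exp(-rT) = 0.9723883668
Gamma = exp(-qT) * phi(d1) / (S * sigma * sqrt(T)) = 1.0000000000 * 0.3988366422 / (25.4000 * 0.3600 * 1.0000000000) = 0.043617


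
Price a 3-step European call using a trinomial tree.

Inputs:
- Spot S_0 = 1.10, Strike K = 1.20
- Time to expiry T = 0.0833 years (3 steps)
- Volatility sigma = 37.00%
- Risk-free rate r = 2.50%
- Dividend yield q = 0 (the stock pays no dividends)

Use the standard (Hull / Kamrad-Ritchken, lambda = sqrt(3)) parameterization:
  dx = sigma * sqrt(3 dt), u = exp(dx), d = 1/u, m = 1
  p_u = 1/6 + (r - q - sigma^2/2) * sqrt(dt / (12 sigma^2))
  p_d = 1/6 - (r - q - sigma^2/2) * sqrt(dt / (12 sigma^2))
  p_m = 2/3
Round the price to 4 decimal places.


dt = T/N = 0.027767; dx = sigma*sqrt(3*dt) = 0.106788
u = exp(dx) = 1.112699; d = 1/u = 0.898716
p_u = 0.161018, p_m = 0.666667, p_d = 0.172316
Discount per step: exp(-r*dt) = 0.999306
Stock lattice S(k, j) with j the centered position index:
  k=0: S(0,+0) = 1.1000
  k=1: S(1,-1) = 0.9886; S(1,+0) = 1.1000; S(1,+1) = 1.2240
  k=2: S(2,-2) = 0.8885; S(2,-1) = 0.9886; S(2,+0) = 1.1000; S(2,+1) = 1.2240; S(2,+2) = 1.3619
  k=3: S(3,-3) = 0.7985; S(3,-2) = 0.8885; S(3,-1) = 0.9886; S(3,+0) = 1.1000; S(3,+1) = 1.2240; S(3,+2) = 1.3619; S(3,+3) = 1.5154
Terminal payoffs V(N, j) = max(S_T - K, 0):
  V(3,-3) = 0.000000; V(3,-2) = 0.000000; V(3,-1) = 0.000000; V(3,+0) = 0.000000; V(3,+1) = 0.023969; V(3,+2) = 0.161909; V(3,+3) = 0.315394
Backward induction: V(k, j) = exp(-r*dt) * [p_u * V(k+1, j+1) + p_m * V(k+1, j) + p_d * V(k+1, j-1)]
  V(2,-2) = exp(-r*dt) * [p_u*0.000000 + p_m*0.000000 + p_d*0.000000] = 0.000000
  V(2,-1) = exp(-r*dt) * [p_u*0.000000 + p_m*0.000000 + p_d*0.000000] = 0.000000
  V(2,+0) = exp(-r*dt) * [p_u*0.023969 + p_m*0.000000 + p_d*0.000000] = 0.003857
  V(2,+1) = exp(-r*dt) * [p_u*0.161909 + p_m*0.023969 + p_d*0.000000] = 0.042020
  V(2,+2) = exp(-r*dt) * [p_u*0.315394 + p_m*0.161909 + p_d*0.023969] = 0.162740
  V(1,-1) = exp(-r*dt) * [p_u*0.003857 + p_m*0.000000 + p_d*0.000000] = 0.000621
  V(1,+0) = exp(-r*dt) * [p_u*0.042020 + p_m*0.003857 + p_d*0.000000] = 0.009331
  V(1,+1) = exp(-r*dt) * [p_u*0.162740 + p_m*0.042020 + p_d*0.003857] = 0.054844
  V(0,+0) = exp(-r*dt) * [p_u*0.054844 + p_m*0.009331 + p_d*0.000621] = 0.015148

Answer: Price = V(0,0) = 0.0151


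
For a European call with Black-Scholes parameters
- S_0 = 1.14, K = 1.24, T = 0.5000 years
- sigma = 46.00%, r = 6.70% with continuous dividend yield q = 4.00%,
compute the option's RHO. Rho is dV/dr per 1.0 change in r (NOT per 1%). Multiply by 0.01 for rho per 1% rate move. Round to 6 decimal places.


Answer: Rho = 0.211115

Derivation:
d1 = -0.0543645743; d2 = -0.3796336937
phi(d1) = 0.3983531774; exp(-qT) = 0.9801986733; exp(-rT) = 0.9670549112
N(d2) = 0.3521086731
Rho = K*T*exp(-rT)*N(d2) = 1.2400 * 0.5000 * 0.9670549112 * 0.3521086731 = 0.211115


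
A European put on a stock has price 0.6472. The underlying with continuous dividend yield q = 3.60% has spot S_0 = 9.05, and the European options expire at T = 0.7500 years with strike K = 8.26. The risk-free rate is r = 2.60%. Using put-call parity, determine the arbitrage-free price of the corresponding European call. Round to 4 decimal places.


Answer: Call price = 1.3556

Derivation:
Put-call parity: C - P = S_0 * exp(-qT) - K * exp(-rT).
S_0 * exp(-qT) = 9.0500 * 0.97336124 = 8.80891924
K * exp(-rT) = 8.2600 * 0.98068890 = 8.10049027
C = P + S*exp(-qT) - K*exp(-rT)
C = 0.6472 + 8.80891924 - 8.10049027 = 1.3556


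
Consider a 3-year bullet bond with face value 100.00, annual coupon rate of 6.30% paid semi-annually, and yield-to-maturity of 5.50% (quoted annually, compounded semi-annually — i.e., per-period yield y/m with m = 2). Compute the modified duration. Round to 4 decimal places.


Answer: Modified duration = 2.7084

Derivation:
Coupon per period c = face * coupon_rate / m = 3.150000
Periods per year m = 2; per-period yield y/m = 0.027500
Number of cashflows N = 6
Cashflows (t years, CF_t, discount factor 1/(1+y/m)^(m*t), PV):
  t = 0.5000: CF_t = 3.150000, DF = 0.973236, PV = 3.065693
  t = 1.0000: CF_t = 3.150000, DF = 0.947188, PV = 2.983643
  t = 1.5000: CF_t = 3.150000, DF = 0.921838, PV = 2.903789
  t = 2.0000: CF_t = 3.150000, DF = 0.897166, PV = 2.826072
  t = 2.5000: CF_t = 3.150000, DF = 0.873154, PV = 2.750435
  t = 3.0000: CF_t = 103.150000, DF = 0.849785, PV = 87.655314
Price P = sum_t PV_t = 102.184947
First compute Macaulay numerator sum_t t * PV_t:
  t * PV_t at t = 0.5000: 1.532847
  t * PV_t at t = 1.0000: 2.983643
  t * PV_t at t = 1.5000: 4.355684
  t * PV_t at t = 2.0000: 5.652144
  t * PV_t at t = 2.5000: 6.876088
  t * PV_t at t = 3.0000: 262.965942
Macaulay duration D = 284.366347 / 102.184947 = 2.782859
Modified duration = D / (1 + y/m) = 2.782859 / (1 + 0.027500) = 2.708379


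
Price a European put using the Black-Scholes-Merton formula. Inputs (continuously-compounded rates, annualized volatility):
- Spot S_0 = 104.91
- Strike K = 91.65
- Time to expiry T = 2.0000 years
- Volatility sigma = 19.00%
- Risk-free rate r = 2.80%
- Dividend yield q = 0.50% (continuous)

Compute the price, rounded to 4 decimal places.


Answer: Price = 3.7858

Derivation:
d1 = (ln(S/K) + (r - q + 0.5*sigma^2) * T) / (sigma * sqrt(T)) = 0.80843096
d2 = d1 - sigma * sqrt(T) = 0.53973038
exp(-rT) = 0.94553914; exp(-qT) = 0.99004983
P = K * exp(-rT) * N(-d2) - S_0 * exp(-qT) * N(-d1)
N(-d1) = 0.20942127; N(-d2) = 0.29469149
P = 91.6500 * 0.94553914 * 0.29469149 - 104.9100 * 0.99004983 * 0.20942127 = 3.7858


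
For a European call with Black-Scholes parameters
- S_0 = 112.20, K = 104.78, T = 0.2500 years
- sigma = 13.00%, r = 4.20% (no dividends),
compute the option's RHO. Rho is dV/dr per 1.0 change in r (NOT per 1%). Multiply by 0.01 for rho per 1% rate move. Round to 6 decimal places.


Answer: Rho = 22.845266

Derivation:
d1 = 1.2466550632; d2 = 1.1816550632
phi(d1) = 0.1834133452; exp(-qT) = 1.0000000000; exp(-rT) = 0.9895549326
N(d2) = 0.8813287022
Rho = K*T*exp(-rT)*N(d2) = 104.7800 * 0.2500 * 0.9895549326 * 0.8813287022 = 22.845266


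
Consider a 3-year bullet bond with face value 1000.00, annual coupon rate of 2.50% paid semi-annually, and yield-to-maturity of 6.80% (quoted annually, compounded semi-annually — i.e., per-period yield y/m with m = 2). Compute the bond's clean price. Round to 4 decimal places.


Coupon per period c = face * coupon_rate / m = 12.500000
Periods per year m = 2; per-period yield y/m = 0.034000
Number of cashflows N = 6
Cashflows (t years, CF_t, discount factor 1/(1+y/m)^(m*t), PV):
  t = 0.5000: CF_t = 12.500000, DF = 0.967118, PV = 12.088975
  t = 1.0000: CF_t = 12.500000, DF = 0.935317, PV = 11.691465
  t = 1.5000: CF_t = 12.500000, DF = 0.904562, PV = 11.307026
  t = 2.0000: CF_t = 12.500000, DF = 0.874818, PV = 10.935228
  t = 2.5000: CF_t = 12.500000, DF = 0.846052, PV = 10.575656
  t = 3.0000: CF_t = 1012.500000, DF = 0.818233, PV = 828.460486
Price P = sum_t PV_t = 885.058837

Answer: Price = 885.0588


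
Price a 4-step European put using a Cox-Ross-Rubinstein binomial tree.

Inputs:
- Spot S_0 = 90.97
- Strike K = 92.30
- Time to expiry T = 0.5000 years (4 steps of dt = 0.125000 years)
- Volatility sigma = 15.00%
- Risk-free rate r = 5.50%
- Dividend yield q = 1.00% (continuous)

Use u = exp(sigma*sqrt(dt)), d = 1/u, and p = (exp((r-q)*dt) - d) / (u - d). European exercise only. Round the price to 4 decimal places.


dt = T/N = 0.125000
u = exp(sigma*sqrt(dt)) = 1.054464; d = 1/u = 0.948349
p = (exp((r-q)*dt) - d) / (u - d) = 0.539902
Discount per step: exp(-r*dt) = 0.993149
Stock lattice S(k, i) with i counting down-moves:
  k=0: S(0,0) = 90.9700
  k=1: S(1,0) = 95.9246; S(1,1) = 86.2713
  k=2: S(2,0) = 101.1491; S(2,1) = 90.9700; S(2,2) = 81.8153
  k=3: S(3,0) = 106.6581; S(3,1) = 95.9246; S(3,2) = 86.2713; S(3,3) = 77.5894
  k=4: S(4,0) = 112.4672; S(4,1) = 101.1491; S(4,2) = 90.9700; S(4,3) = 81.8153; S(4,4) = 73.5818
Terminal payoffs V(N, i) = max(K - S_T, 0):
  V(4,0) = 0.000000; V(4,1) = 0.000000; V(4,2) = 1.330000; V(4,3) = 10.484741; V(4,4) = 18.718197
Backward induction: V(k, i) = exp(-r*dt) * [p * V(k+1, i) + (1-p) * V(k+1, i+1)].
  V(3,0) = exp(-r*dt) * [p*0.000000 + (1-p)*0.000000] = 0.000000
  V(3,1) = exp(-r*dt) * [p*0.000000 + (1-p)*1.330000] = 0.607737
  V(3,2) = exp(-r*dt) * [p*1.330000 + (1-p)*10.484741] = 5.504104
  V(3,3) = exp(-r*dt) * [p*10.484741 + (1-p)*18.718197] = 14.175145
  V(2,0) = exp(-r*dt) * [p*0.000000 + (1-p)*0.607737] = 0.277703
  V(2,1) = exp(-r*dt) * [p*0.607737 + (1-p)*5.504104] = 2.840945
  V(2,2) = exp(-r*dt) * [p*5.504104 + (1-p)*14.175145] = 9.428584
  V(1,0) = exp(-r*dt) * [p*0.277703 + (1-p)*2.840945] = 1.447062
  V(1,1) = exp(-r*dt) * [p*2.840945 + (1-p)*9.428584] = 5.831671
  V(0,0) = exp(-r*dt) * [p*1.447062 + (1-p)*5.831671] = 3.440674

Answer: Price = V(0,0) = 3.4407


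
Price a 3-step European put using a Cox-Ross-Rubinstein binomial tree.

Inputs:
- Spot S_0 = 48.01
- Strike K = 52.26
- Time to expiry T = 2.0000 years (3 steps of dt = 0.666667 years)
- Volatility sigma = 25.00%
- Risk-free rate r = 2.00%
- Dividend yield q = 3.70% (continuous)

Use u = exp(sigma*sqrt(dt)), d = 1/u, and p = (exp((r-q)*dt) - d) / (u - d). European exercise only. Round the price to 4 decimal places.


dt = T/N = 0.666667
u = exp(sigma*sqrt(dt)) = 1.226450; d = 1/u = 0.815361
p = (exp((r-q)*dt) - d) / (u - d) = 0.421732
Discount per step: exp(-r*dt) = 0.986755
Stock lattice S(k, i) with i counting down-moves:
  k=0: S(0,0) = 48.0100
  k=1: S(1,0) = 58.8819; S(1,1) = 39.1455
  k=2: S(2,0) = 72.2157; S(2,1) = 48.0100; S(2,2) = 31.9177
  k=3: S(3,0) = 88.5690; S(3,1) = 58.8819; S(3,2) = 39.1455; S(3,3) = 26.0245
Terminal payoffs V(N, i) = max(K - S_T, 0):
  V(3,0) = 0.000000; V(3,1) = 0.000000; V(3,2) = 13.114512; V(3,3) = 26.235539
Backward induction: V(k, i) = exp(-r*dt) * [p * V(k+1, i) + (1-p) * V(k+1, i+1)].
  V(2,0) = exp(-r*dt) * [p*0.000000 + (1-p)*0.000000] = 0.000000
  V(2,1) = exp(-r*dt) * [p*0.000000 + (1-p)*13.114512] = 7.483257
  V(2,2) = exp(-r*dt) * [p*13.114512 + (1-p)*26.235539] = 20.427787
  V(1,0) = exp(-r*dt) * [p*0.000000 + (1-p)*7.483257] = 4.270013
  V(1,1) = exp(-r*dt) * [p*7.483257 + (1-p)*20.427787] = 14.770407
  V(0,0) = exp(-r*dt) * [p*4.270013 + (1-p)*14.770407] = 10.205076

Answer: Price = V(0,0) = 10.2051
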